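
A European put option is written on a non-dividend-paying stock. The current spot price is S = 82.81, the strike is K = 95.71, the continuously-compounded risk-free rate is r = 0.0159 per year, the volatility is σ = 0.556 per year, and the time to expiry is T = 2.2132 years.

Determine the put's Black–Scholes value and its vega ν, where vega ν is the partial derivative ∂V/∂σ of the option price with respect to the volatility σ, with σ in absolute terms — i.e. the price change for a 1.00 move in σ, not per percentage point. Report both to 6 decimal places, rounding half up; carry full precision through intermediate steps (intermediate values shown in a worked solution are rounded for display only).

σ√T = 0.556·√2.2132 = 0.827152
d₁ = (ln(S/K) + (r+σ²/2)T) / (σ√T) = (ln(82.81/95.71) + (0.0159+0.556²/2)·2.2132) / 0.827152 = (-0.144774 + 0.377280) / 0.827152 = 0.281092
d₂ = d₁ − σ√T = 0.281092 − 0.827152 = -0.546059
e^{−rT} = e^{−0.0159·2.2132} = 0.965422
N(−d₁) = 0.389320,  N(−d₂) = 0.707487
Put price V = K·e^{−rT}·N(−d₂) − S·N(−d₁) = 65.372230 − 32.239578 = 33.132652
φ(d₁) = (1/√(2π))·e^{−d₁²/2} = 0.383489
ν = S·φ(d₁)·√T = 47.243903

price = 33.132652
ν = 47.243903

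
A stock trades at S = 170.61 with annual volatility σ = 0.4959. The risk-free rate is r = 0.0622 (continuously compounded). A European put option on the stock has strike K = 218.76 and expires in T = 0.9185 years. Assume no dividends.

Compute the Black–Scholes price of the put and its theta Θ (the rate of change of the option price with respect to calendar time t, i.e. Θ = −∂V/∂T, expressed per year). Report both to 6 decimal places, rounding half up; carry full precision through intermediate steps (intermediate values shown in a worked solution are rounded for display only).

price = 56.201634
Θ = -7.872395

σ√T = 0.4959·√0.9185 = 0.475263
d₁ = (ln(S/K) + (r+σ²/2)T) / (σ√T) = (ln(170.61/218.76) + (0.0622+0.4959²/2)·0.9185) / 0.475263 = (-0.248595 + 0.170068) / 0.475263 = -0.165229
d₂ = d₁ − σ√T = -0.165229 − 0.475263 = -0.640491
e^{−rT} = e^{−0.0622·0.9185} = 0.944471
N(−d₁) = 0.565618,  N(−d₂) = 0.739073
Put price V = K·e^{−rT}·N(−d₂) − S·N(−d₁) = 152.701717 − 96.500084 = 56.201634
φ(d₁) = (1/√(2π))·e^{−d₁²/2} = 0.393534
Θ = −S·φ(d₁)·σ/(2√T) + r·K·e^{−rT}·N(−d₂) = −17.370441 + 9.498047 = -7.872395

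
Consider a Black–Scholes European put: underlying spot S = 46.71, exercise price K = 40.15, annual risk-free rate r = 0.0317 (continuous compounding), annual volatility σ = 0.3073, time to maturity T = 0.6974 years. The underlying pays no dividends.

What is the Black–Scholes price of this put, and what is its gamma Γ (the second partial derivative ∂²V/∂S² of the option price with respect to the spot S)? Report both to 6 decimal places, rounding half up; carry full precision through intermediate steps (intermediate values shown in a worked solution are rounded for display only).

σ√T = 0.3073·√0.6974 = 0.256628
d₁ = (ln(S/K) + (r+σ²/2)T) / (σ√T) = (ln(46.71/40.15) + (0.0317+0.3073²/2)·0.6974) / 0.256628 = (0.151336 + 0.055036) / 0.256628 = 0.804170
d₂ = d₁ − σ√T = 0.804170 − 0.256628 = 0.547542
e^{−rT} = e^{−0.0317·0.6974} = 0.978135
N(−d₁) = 0.210649,  N(−d₂) = 0.292003
Put price V = K·e^{−rT}·N(−d₂) − S·N(−d₁) = 11.467581 − 9.839433 = 1.628148
φ(d₁) = (1/√(2π))·e^{−d₁²/2} = 0.288724
Γ = φ(d₁) / (S·σ·√T) = 0.024086

price = 1.628148
Γ = 0.024086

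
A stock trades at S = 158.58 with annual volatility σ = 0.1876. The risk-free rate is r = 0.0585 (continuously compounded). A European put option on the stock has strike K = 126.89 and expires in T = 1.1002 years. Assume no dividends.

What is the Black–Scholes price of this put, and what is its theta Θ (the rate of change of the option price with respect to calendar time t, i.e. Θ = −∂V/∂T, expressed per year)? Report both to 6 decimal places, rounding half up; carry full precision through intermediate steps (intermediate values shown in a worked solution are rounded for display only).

σ√T = 0.1876·√1.1002 = 0.196774
d₁ = (ln(S/K) + (r+σ²/2)T) / (σ√T) = (ln(158.58/126.89) + (0.0585+0.1876²/2)·1.1002) / 0.196774 = (0.222939 + 0.083722) / 0.196774 = 1.558436
d₂ = d₁ − σ√T = 1.558436 − 0.196774 = 1.361662
e^{−rT} = e^{−0.0585·1.1002} = 0.937666
N(−d₁) = 0.059565,  N(−d₂) = 0.086652
Put price V = K·e^{−rT}·N(−d₂) − S·N(−d₁) = 10.309927 − 9.445806 = 0.864121
φ(d₁) = (1/√(2π))·e^{−d₁²/2} = 0.118446
Θ = −S·φ(d₁)·σ/(2√T) + r·K·e^{−rT}·N(−d₂) = −1.679712 + 0.603131 = -1.076581

price = 0.864121
Θ = -1.076581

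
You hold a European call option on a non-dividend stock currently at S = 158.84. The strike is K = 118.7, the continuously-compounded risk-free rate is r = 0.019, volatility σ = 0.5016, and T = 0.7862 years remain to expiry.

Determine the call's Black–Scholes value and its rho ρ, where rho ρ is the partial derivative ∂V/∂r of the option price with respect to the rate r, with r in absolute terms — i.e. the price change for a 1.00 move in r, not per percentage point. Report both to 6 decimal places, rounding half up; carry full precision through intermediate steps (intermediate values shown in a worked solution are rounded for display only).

price = 50.608215
ρ = 62.467595

σ√T = 0.5016·√0.7862 = 0.444758
d₁ = (ln(S/K) + (r+σ²/2)T) / (σ√T) = (ln(158.84/118.7) + (0.019+0.5016²/2)·0.7862) / 0.444758 = (0.291298 + 0.113843) / 0.444758 = 0.910924
d₂ = d₁ − σ√T = 0.910924 − 0.444758 = 0.466165
e^{−rT} = e^{−0.019·0.7862} = 0.985173
N(d₁) = 0.818832,  N(d₂) = 0.679451
Call price V = S·N(d₁) − K·e^{−rT}·N(d₂) = 130.063309 − 79.455094 = 50.608215
ρ = K·T·e^{−rT}·N(d₂) = 62.467595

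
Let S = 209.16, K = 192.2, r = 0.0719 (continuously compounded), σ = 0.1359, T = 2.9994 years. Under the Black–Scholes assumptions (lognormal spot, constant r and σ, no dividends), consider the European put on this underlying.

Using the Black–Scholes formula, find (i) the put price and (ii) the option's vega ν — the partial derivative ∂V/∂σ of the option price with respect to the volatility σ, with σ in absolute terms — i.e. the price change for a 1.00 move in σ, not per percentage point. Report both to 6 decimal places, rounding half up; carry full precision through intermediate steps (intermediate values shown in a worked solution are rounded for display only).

σ√T = 0.1359·√2.9994 = 0.235362
d₁ = (ln(S/K) + (r+σ²/2)T) / (σ√T) = (ln(209.16/192.2) + (0.0719+0.1359²/2)·2.9994) / 0.235362 = (0.084563 + 0.243355) / 0.235362 = 1.393247
d₂ = d₁ − σ√T = 1.393247 − 0.235362 = 1.157884
e^{−rT} = e^{−0.0719·2.9994} = 0.806012
N(−d₁) = 0.081773,  N(−d₂) = 0.123456
Put price V = K·e^{−rT}·N(−d₂) − S·N(−d₁) = 19.125181 − 17.103559 = 2.021622
φ(d₁) = (1/√(2π))·e^{−d₁²/2} = 0.151146
ν = S·φ(d₁)·√T = 54.751184

price = 2.021622
ν = 54.751184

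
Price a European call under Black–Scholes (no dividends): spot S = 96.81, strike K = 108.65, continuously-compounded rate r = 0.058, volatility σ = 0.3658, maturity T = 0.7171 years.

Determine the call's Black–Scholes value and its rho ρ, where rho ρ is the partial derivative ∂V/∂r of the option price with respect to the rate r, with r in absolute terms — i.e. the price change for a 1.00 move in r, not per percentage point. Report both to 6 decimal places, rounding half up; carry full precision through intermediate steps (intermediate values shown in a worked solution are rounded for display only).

σ√T = 0.3658·√0.7171 = 0.309766
d₁ = (ln(S/K) + (r+σ²/2)T) / (σ√T) = (ln(96.81/108.65) + (0.058+0.3658²/2)·0.7171) / 0.309766 = (-0.115381 + 0.089569) / 0.309766 = -0.083328
d₂ = d₁ − σ√T = -0.083328 − 0.309766 = -0.393094
e^{−rT} = e^{−0.058·0.7171} = 0.959261
N(d₁) = 0.466795,  N(d₂) = 0.347125
Call price V = S·N(d₁) − K·e^{−rT}·N(d₂) = 45.190460 − 36.178673 = 9.011787
ρ = K·T·e^{−rT}·N(d₂) = 25.943727

price = 9.011787
ρ = 25.943727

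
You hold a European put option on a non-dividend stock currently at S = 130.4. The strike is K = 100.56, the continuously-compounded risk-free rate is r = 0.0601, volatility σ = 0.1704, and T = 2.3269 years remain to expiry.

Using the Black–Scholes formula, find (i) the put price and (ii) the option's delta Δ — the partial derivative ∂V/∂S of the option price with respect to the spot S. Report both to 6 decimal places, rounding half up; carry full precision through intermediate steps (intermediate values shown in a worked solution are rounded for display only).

price = 0.741422
Δ = -0.047690

σ√T = 0.1704·√2.3269 = 0.259931
d₁ = (ln(S/K) + (r+σ²/2)T) / (σ√T) = (ln(130.4/100.56) + (0.0601+0.1704²/2)·2.3269) / 0.259931 = (0.259852 + 0.173629) / 0.259931 = 1.667675
d₂ = d₁ − σ√T = 1.667675 − 0.259931 = 1.407744
e^{−rT} = e^{−0.0601·2.3269} = 0.869492
N(−d₁) = 0.047690,  N(−d₂) = 0.079603
Put price V = K·e^{−rT}·N(−d₂) − S·N(−d₁) = 6.960210 − 6.218788 = 0.741422
Δ = −N(−d₁) = -0.047690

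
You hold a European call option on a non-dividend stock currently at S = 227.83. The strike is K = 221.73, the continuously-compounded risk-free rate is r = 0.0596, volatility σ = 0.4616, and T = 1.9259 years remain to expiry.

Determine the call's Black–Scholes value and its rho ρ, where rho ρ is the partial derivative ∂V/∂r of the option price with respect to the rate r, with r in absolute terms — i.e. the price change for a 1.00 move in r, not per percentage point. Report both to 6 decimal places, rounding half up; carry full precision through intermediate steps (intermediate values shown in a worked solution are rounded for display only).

σ√T = 0.4616·√1.9259 = 0.640594
d₁ = (ln(S/K) + (r+σ²/2)T) / (σ√T) = (ln(227.83/221.73) + (0.0596+0.4616²/2)·1.9259) / 0.640594 = (0.027139 + 0.319964) / 0.640594 = 0.541846
d₂ = d₁ − σ√T = 0.541846 − 0.640594 = -0.098748
e^{−rT} = e^{−0.0596·1.9259} = 0.891559
N(d₁) = 0.706038,  N(d₂) = 0.460669
Call price V = S·N(d₁) − K·e^{−rT}·N(d₂) = 160.856565 − 91.067581 = 69.788984
ρ = K·T·e^{−rT}·N(d₂) = 175.387054

price = 69.788984
ρ = 175.387054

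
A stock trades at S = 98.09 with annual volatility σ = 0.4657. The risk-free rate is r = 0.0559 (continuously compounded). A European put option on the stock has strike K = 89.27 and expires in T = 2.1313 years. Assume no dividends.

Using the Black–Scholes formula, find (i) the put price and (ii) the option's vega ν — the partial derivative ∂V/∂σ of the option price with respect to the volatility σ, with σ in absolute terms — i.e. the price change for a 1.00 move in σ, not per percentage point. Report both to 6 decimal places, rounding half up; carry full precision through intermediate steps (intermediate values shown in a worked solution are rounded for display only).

price = 15.274083
ν = 46.136867

σ√T = 0.4657·√2.1313 = 0.679874
d₁ = (ln(S/K) + (r+σ²/2)T) / (σ√T) = (ln(98.09/89.27) + (0.0559+0.4657²/2)·2.1313) / 0.679874 = (0.094220 + 0.350254) / 0.679874 = 0.653759
d₂ = d₁ − σ√T = 0.653759 − 0.679874 = -0.026115
e^{−rT} = e^{−0.0559·2.1313} = 0.887684
N(−d₁) = 0.256633,  N(−d₂) = 0.510417
Put price V = K·e^{−rT}·N(−d₂) − S·N(−d₁) = 40.447258 − 25.173175 = 15.274083
φ(d₁) = (1/√(2π))·e^{−d₁²/2} = 0.322182
ν = S·φ(d₁)·√T = 46.136867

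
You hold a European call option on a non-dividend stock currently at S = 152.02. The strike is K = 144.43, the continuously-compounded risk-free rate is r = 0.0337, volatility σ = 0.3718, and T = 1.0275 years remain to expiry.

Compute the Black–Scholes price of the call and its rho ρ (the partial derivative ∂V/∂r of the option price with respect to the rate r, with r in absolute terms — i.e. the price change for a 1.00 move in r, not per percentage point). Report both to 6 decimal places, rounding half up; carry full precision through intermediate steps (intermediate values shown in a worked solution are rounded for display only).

price = 28.595910
ρ = 73.924652

σ√T = 0.3718·√1.0275 = 0.376878
d₁ = (ln(S/K) + (r+σ²/2)T) / (σ√T) = (ln(152.02/144.43) + (0.0337+0.3718²/2)·1.0275) / 0.376878 = (0.051217 + 0.105645) / 0.376878 = 0.416215
d₂ = d₁ − σ√T = 0.416215 − 0.376878 = 0.039338
e^{−rT} = e^{−0.0337·1.0275} = 0.965966
N(d₁) = 0.661374,  N(d₂) = 0.515689
Call price V = S·N(d₁) − K·e^{−rT}·N(d₂) = 100.542043 − 71.946133 = 28.595910
ρ = K·T·e^{−rT}·N(d₂) = 73.924652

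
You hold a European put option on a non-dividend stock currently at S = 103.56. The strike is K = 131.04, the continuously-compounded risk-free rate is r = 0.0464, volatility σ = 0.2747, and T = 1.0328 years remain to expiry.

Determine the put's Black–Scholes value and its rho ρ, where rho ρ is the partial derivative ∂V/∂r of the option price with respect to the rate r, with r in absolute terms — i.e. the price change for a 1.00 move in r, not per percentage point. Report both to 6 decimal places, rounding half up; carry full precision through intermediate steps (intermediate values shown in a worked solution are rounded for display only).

price = 26.083128
ρ = -102.083032

σ√T = 0.2747·√1.0328 = 0.279169
d₁ = (ln(S/K) + (r+σ²/2)T) / (σ√T) = (ln(103.56/131.04) + (0.0464+0.2747²/2)·1.0328) / 0.279169 = (-0.235351 + 0.086890) / 0.279169 = -0.531800
d₂ = d₁ − σ√T = -0.531800 − 0.279169 = -0.810969
e^{−rT} = e^{−0.0464·1.0328} = 0.953208
N(−d₁) = 0.702568,  N(−d₂) = 0.791308
Put price V = K·e^{−rT}·N(−d₂) − S·N(−d₁) = 98.841046 − 72.757918 = 26.083128
ρ = −K·T·e^{−rT}·N(−d₂) = -102.083032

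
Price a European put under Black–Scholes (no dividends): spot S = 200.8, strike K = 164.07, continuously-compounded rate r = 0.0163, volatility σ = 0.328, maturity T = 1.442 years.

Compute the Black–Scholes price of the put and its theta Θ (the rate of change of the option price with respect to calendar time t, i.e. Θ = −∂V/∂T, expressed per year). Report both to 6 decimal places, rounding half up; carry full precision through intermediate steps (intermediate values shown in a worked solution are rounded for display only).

price = 12.330688
Θ = -7.213118

σ√T = 0.328·√1.442 = 0.393873
d₁ = (ln(S/K) + (r+σ²/2)T) / (σ√T) = (ln(200.8/164.07) + (0.0163+0.328²/2)·1.442) / 0.393873 = (0.202016 + 0.101073) / 0.393873 = 0.769509
d₂ = d₁ − σ√T = 0.769509 − 0.393873 = 0.375635
e^{−rT} = e^{−0.0163·1.442} = 0.976769
N(−d₁) = 0.220796,  N(−d₂) = 0.353594
Put price V = K·e^{−rT}·N(−d₂) − S·N(−d₁) = 56.666462 − 44.335774 = 12.330688
φ(d₁) = (1/√(2π))·e^{−d₁²/2} = 0.296707
Θ = −S·φ(d₁)·σ/(2√T) + r·K·e^{−rT}·N(−d₂) = −8.136781 + 0.923663 = -7.213118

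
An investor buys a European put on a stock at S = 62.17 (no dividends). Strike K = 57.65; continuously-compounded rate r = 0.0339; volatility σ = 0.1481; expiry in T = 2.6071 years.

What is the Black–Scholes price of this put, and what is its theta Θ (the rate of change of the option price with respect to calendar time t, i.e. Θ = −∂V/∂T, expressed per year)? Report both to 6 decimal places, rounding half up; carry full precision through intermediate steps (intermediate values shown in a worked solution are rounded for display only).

price = 1.998381
Θ = -0.311473

σ√T = 0.1481·√2.6071 = 0.239130
d₁ = (ln(S/K) + (r+σ²/2)T) / (σ√T) = (ln(62.17/57.65) + (0.0339+0.1481²/2)·2.6071) / 0.239130 = (0.075482 + 0.116972) / 0.239130 = 0.804812
d₂ = d₁ − σ√T = 0.804812 − 0.239130 = 0.565682
e^{−rT} = e^{−0.0339·2.6071} = 0.915412
N(−d₁) = 0.210464,  N(−d₂) = 0.285805
Put price V = K·e^{−rT}·N(−d₂) − S·N(−d₁) = 15.082938 − 13.084556 = 1.998381
φ(d₁) = (1/√(2π))·e^{−d₁²/2} = 0.288575
Θ = −S·φ(d₁)·σ/(2√T) + r·K·e^{−rT}·N(−d₂) = −0.822785 + 0.511312 = -0.311473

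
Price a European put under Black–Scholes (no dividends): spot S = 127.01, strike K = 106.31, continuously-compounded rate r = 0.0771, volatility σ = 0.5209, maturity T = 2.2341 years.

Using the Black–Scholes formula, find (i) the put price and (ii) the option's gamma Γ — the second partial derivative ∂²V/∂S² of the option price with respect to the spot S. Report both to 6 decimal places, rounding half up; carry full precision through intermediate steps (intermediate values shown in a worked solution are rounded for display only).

price = 17.093374
Γ = 0.002837

σ√T = 0.5209·√2.2341 = 0.778584
d₁ = (ln(S/K) + (r+σ²/2)T) / (σ√T) = (ln(127.01/106.31) + (0.0771+0.5209²/2)·2.2341) / 0.778584 = (0.177906 + 0.475346) / 0.778584 = 0.839026
d₂ = d₁ − σ√T = 0.839026 − 0.778584 = 0.060441
e^{−rT} = e^{−0.0771·2.2341} = 0.841769
N(−d₁) = 0.200727,  N(−d₂) = 0.475902
Put price V = K·e^{−rT}·N(−d₂) − S·N(−d₁) = 42.587762 − 25.494388 = 17.093374
φ(d₁) = (1/√(2π))·e^{−d₁²/2} = 0.280573
Γ = φ(d₁) / (S·σ·√T) = 0.002837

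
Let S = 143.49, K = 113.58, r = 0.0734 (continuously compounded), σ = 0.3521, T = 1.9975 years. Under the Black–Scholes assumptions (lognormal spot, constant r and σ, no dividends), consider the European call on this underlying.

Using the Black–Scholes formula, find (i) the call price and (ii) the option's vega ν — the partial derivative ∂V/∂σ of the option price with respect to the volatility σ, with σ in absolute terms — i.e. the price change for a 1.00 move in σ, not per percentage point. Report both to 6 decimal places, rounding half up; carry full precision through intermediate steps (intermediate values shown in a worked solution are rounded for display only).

price = 52.818438
ν = 48.424436

σ√T = 0.3521·√1.9975 = 0.497633
d₁ = (ln(S/K) + (r+σ²/2)T) / (σ√T) = (ln(143.49/113.58) + (0.0734+0.3521²/2)·1.9975) / 0.497633 = (0.233758 + 0.270436) / 0.497633 = 1.013184
d₂ = d₁ − σ√T = 1.013184 − 0.497633 = 0.515550
e^{−rT} = e^{−0.0734·1.9975} = 0.863625
N(d₁) = 0.844514,  N(d₂) = 0.696916
Call price V = S·N(d₁) − K·e^{−rT}·N(d₂) = 121.179278 − 68.360840 = 52.818438
φ(d₁) = (1/√(2π))·e^{−d₁²/2} = 0.238781
ν = S·φ(d₁)·√T = 48.424436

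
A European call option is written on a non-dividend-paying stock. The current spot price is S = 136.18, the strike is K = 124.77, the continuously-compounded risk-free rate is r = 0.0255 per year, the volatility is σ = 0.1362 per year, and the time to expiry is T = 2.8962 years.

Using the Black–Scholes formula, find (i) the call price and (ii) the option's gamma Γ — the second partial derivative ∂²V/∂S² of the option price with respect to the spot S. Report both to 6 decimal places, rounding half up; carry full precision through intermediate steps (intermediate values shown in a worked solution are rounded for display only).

price = 24.464403
Γ = 0.009089

σ√T = 0.1362·√2.8962 = 0.231788
d₁ = (ln(S/K) + (r+σ²/2)T) / (σ√T) = (ln(136.18/124.77) + (0.0255+0.1362²/2)·2.8962) / 0.231788 = (0.087505 + 0.100716) / 0.231788 = 0.812041
d₂ = d₁ − σ√T = 0.812041 − 0.231788 = 0.580253
e^{−rT} = e^{−0.0255·2.8962} = 0.928808
N(d₁) = 0.791616,  N(d₂) = 0.719128
Call price V = S·N(d₁) − K·e^{−rT}·N(d₂) = 107.802250 − 83.337847 = 24.464403
φ(d₁) = (1/√(2π))·e^{−d₁²/2} = 0.286894
Γ = φ(d₁) / (S·σ·√T) = 0.009089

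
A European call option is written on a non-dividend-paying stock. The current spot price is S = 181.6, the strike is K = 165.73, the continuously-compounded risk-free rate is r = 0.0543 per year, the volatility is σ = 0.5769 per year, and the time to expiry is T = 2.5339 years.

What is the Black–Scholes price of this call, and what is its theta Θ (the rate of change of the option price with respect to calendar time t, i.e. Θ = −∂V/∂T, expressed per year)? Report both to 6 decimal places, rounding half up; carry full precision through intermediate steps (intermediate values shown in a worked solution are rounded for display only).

σ√T = 0.5769·√2.5339 = 0.918323
d₁ = (ln(S/K) + (r+σ²/2)T) / (σ√T) = (ln(181.6/165.73) + (0.0543+0.5769²/2)·2.5339) / 0.918323 = (0.091447 + 0.559249) / 0.918323 = 0.708570
d₂ = d₁ − σ√T = 0.708570 − 0.918323 = -0.209753
e^{−rT} = e^{−0.0543·2.5339} = 0.871455
N(d₁) = 0.760704,  N(d₂) = 0.416930
Call price V = S·N(d₁) − K·e^{−rT}·N(d₂) = 138.143882 − 60.215681 = 77.928201
φ(d₁) = (1/√(2π))·e^{−d₁²/2} = 0.310375
Θ = −S·φ(d₁)·σ/(2√T) − r·K·e^{−rT}·N(d₂) = −10.213590 − 3.269711 = -13.483301

price = 77.928201
Θ = -13.483301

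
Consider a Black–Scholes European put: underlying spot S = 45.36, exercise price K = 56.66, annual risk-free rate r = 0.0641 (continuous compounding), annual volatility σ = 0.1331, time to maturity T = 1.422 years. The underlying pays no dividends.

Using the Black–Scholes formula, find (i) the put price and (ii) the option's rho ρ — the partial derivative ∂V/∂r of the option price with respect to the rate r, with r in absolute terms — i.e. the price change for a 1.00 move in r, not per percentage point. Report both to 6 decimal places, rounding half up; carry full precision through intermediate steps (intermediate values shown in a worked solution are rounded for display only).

σ√T = 0.1331·√1.422 = 0.158719
d₁ = (ln(S/K) + (r+σ²/2)T) / (σ√T) = (ln(45.36/56.66) + (0.0641+0.1331²/2)·1.422) / 0.158719 = (-0.222438 + 0.103746) / 0.158719 = -0.747813
d₂ = d₁ − σ√T = -0.747813 − 0.158719 = -0.906532
e^{−rT} = e^{−0.0641·1.422} = 0.912881
N(−d₁) = 0.772714,  N(−d₂) = 0.817673
Put price V = K·e^{−rT}·N(−d₂) − S·N(−d₁) = 42.293152 − 35.050285 = 7.242867
ρ = −K·T·e^{−rT}·N(−d₂) = -60.140862

price = 7.242867
ρ = -60.140862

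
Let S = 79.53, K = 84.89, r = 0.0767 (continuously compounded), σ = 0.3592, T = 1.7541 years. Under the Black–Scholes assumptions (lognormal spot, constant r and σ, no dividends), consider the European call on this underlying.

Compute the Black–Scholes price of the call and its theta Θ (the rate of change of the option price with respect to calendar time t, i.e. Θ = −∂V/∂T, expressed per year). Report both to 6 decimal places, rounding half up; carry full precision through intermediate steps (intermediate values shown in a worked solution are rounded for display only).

price = 17.265421
Θ = -6.634107

σ√T = 0.3592·√1.7541 = 0.475733
d₁ = (ln(S/K) + (r+σ²/2)T) / (σ√T) = (ln(79.53/84.89) + (0.0767+0.3592²/2)·1.7541) / 0.475733 = (-0.065222 + 0.247701) / 0.475733 = 0.383573
d₂ = d₁ − σ√T = 0.383573 − 0.475733 = -0.092160
e^{−rT} = e^{−0.0767·1.7541} = 0.874118
N(d₁) = 0.649353,  N(d₂) = 0.463285
Call price V = S·N(d₁) − K·e^{−rT}·N(d₂) = 51.643013 − 34.377592 = 17.265421
φ(d₁) = (1/√(2π))·e^{−d₁²/2} = 0.370648
Θ = −S·φ(d₁)·σ/(2√T) − r·K·e^{−rT}·N(d₂) = −3.997345 − 2.636761 = -6.634107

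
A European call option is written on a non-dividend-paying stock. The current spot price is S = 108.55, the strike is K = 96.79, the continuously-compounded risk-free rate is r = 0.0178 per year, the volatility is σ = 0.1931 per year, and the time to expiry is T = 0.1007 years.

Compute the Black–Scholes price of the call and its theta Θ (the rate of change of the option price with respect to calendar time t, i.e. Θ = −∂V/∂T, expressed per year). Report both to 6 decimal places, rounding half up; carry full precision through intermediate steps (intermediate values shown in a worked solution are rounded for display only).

price = 12.002583
Θ = -3.708314

σ√T = 0.1931·√0.1007 = 0.061277
d₁ = (ln(S/K) + (r+σ²/2)T) / (σ√T) = (ln(108.55/96.79) + (0.0178+0.1931²/2)·0.1007) / 0.061277 = (0.114667 + 0.003670) / 0.061277 = 1.931185
d₂ = d₁ − σ√T = 1.931185 − 0.061277 = 1.869908
e^{−rT} = e^{−0.0178·0.1007} = 0.998209
N(d₁) = 0.973270,  N(d₂) = 0.969252
Call price V = S·N(d₁) − K·e^{−rT}·N(d₂) = 105.648450 − 93.645867 = 12.002583
φ(d₁) = (1/√(2π))·e^{−d₁²/2} = 0.061811
Θ = −S·φ(d₁)·σ/(2√T) − r·K·e^{−rT}·N(d₂) = −2.041418 − 1.666896 = -3.708314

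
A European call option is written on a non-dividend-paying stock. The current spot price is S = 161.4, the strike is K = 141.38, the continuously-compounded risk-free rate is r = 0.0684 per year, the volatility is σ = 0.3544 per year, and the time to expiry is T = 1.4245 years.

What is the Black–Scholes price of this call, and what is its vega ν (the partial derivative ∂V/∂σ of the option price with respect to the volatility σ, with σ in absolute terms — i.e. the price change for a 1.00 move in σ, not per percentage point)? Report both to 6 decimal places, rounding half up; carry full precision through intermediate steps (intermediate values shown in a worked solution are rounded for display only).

σ√T = 0.3544·√1.4245 = 0.422985
d₁ = (ln(S/K) + (r+σ²/2)T) / (σ√T) = (ln(161.4/141.38) + (0.0684+0.3544²/2)·1.4245) / 0.422985 = (0.132434 + 0.186894) / 0.422985 = 0.754940
d₂ = d₁ − σ√T = 0.754940 − 0.422985 = 0.331955
e^{−rT} = e^{−0.0684·1.4245} = 0.907161
N(d₁) = 0.774858,  N(d₂) = 0.630039
Call price V = S·N(d₁) − K·e^{−rT}·N(d₂) = 125.062016 − 80.805186 = 44.256830
φ(d₁) = (1/√(2π))·e^{−d₁²/2} = 0.300020
ν = S·φ(d₁)·√T = 57.794305

price = 44.256830
ν = 57.794305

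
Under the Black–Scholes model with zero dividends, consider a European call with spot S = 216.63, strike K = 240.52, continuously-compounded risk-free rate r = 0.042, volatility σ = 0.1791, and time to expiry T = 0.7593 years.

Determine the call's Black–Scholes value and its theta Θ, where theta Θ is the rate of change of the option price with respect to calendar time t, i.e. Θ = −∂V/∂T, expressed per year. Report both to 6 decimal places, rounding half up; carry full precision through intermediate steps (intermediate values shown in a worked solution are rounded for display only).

price = 7.298887
Θ = -11.106793

σ√T = 0.1791·√0.7593 = 0.156064
d₁ = (ln(S/K) + (r+σ²/2)T) / (σ√T) = (ln(216.63/240.52) + (0.042+0.1791²/2)·0.7593) / 0.156064 = (-0.104612 + 0.044069) / 0.156064 = -0.387943
d₂ = d₁ − σ√T = -0.387943 − 0.156064 = -0.544007
e^{−rT} = e^{−0.042·0.7593} = 0.968613
N(d₁) = 0.349029,  N(d₂) = 0.293218
Call price V = S·N(d₁) − K·e^{−rT}·N(d₂) = 75.610185 − 68.311298 = 7.298887
φ(d₁) = (1/√(2π))·e^{−d₁²/2} = 0.370024
Θ = −S·φ(d₁)·σ/(2√T) − r·K·e^{−rT}·N(d₂) = −8.237719 − 2.869075 = -11.106793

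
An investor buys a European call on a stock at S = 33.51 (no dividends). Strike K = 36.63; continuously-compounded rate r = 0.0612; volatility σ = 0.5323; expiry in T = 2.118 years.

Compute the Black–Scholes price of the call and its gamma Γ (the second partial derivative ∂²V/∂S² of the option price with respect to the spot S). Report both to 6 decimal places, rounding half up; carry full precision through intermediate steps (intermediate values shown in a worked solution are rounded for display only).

price = 10.581597
Γ = 0.013952

σ√T = 0.5323·√2.118 = 0.774675
d₁ = (ln(S/K) + (r+σ²/2)T) / (σ√T) = (ln(33.51/36.63) + (0.0612+0.5323²/2)·2.118) / 0.774675 = (-0.089024 + 0.429682) / 0.774675 = 0.439744
d₂ = d₁ − σ√T = 0.439744 − 0.774675 = -0.334931
e^{−rT} = e^{−0.0612·2.118} = 0.878428
N(d₁) = 0.669939,  N(d₂) = 0.368839
Call price V = S·N(d₁) − K·e^{−rT}·N(d₂) = 22.449645 − 11.868048 = 10.581597
φ(d₁) = (1/√(2π))·e^{−d₁²/2} = 0.362176
Γ = φ(d₁) / (S·σ·√T) = 0.013952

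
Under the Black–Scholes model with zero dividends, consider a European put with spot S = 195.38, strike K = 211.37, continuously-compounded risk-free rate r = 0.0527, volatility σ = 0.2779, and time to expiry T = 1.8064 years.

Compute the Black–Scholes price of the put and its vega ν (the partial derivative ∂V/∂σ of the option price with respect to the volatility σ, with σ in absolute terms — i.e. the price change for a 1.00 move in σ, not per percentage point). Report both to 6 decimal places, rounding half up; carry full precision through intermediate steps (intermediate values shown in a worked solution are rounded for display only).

σ√T = 0.2779·√1.8064 = 0.373504
d₁ = (ln(S/K) + (r+σ²/2)T) / (σ√T) = (ln(195.38/211.37) + (0.0527+0.2779²/2)·1.8064) / 0.373504 = (-0.078664 + 0.164950) / 0.373504 = 0.231018
d₂ = d₁ − σ√T = 0.231018 − 0.373504 = -0.142486
e^{−rT} = e^{−0.0527·1.8064} = 0.909194
N(−d₁) = 0.408650,  N(−d₂) = 0.556652
Put price V = K·e^{−rT}·N(−d₂) − S·N(−d₁) = 106.975290 − 79.842115 = 27.133175
φ(d₁) = (1/√(2π))·e^{−d₁²/2} = 0.388437
ν = S·φ(d₁)·√T = 102.001869

price = 27.133175
ν = 102.001869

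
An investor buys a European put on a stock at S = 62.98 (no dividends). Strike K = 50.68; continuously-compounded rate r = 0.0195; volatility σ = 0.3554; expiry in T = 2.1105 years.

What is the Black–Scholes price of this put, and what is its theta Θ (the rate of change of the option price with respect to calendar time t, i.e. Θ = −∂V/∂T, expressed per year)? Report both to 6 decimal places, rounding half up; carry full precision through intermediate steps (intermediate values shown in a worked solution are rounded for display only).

price = 5.552277
Θ = -1.921290

σ√T = 0.3554·√2.1105 = 0.516309
d₁ = (ln(S/K) + (r+σ²/2)T) / (σ√T) = (ln(62.98/50.68) + (0.0195+0.3554²/2)·2.1105) / 0.516309 = (0.217286 + 0.174442) / 0.516309 = 0.758708
d₂ = d₁ − σ√T = 0.758708 − 0.516309 = 0.242399
e^{−rT} = e^{−0.0195·2.1105} = 0.959681
N(−d₁) = 0.224013,  N(−d₂) = 0.404236
Put price V = K·e^{−rT}·N(−d₂) − S·N(−d₁) = 19.660647 − 14.108370 = 5.552277
φ(d₁) = (1/√(2π))·e^{−d₁²/2} = 0.299166
Θ = −S·φ(d₁)·σ/(2√T) + r·K·e^{−rT}·N(−d₂) = −2.304672 + 0.383383 = -1.921290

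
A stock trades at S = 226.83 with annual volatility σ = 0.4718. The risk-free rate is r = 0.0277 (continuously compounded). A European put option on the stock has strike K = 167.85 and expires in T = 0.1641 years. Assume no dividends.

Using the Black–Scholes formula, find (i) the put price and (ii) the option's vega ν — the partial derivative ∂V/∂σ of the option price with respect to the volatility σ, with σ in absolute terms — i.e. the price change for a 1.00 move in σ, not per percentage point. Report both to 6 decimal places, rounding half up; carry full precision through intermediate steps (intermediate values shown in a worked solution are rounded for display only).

σ√T = 0.4718·√0.1641 = 0.191123
d₁ = (ln(S/K) + (r+σ²/2)T) / (σ√T) = (ln(226.83/167.85) + (0.0277+0.4718²/2)·0.1641) / 0.191123 = (0.301130 + 0.022810) / 0.191123 = 1.694930
d₂ = d₁ − σ√T = 1.694930 − 0.191123 = 1.503808
e^{−rT} = e^{−0.0277·0.1641} = 0.995465
N(−d₁) = 0.045044,  N(−d₂) = 0.066315
Put price V = K·e^{−rT}·N(−d₂) − S·N(−d₁) = 11.080567 − 10.217403 = 0.863163
φ(d₁) = (1/√(2π))·e^{−d₁²/2} = 0.094862
ν = S·φ(d₁)·√T = 8.716592

price = 0.863163
ν = 8.716592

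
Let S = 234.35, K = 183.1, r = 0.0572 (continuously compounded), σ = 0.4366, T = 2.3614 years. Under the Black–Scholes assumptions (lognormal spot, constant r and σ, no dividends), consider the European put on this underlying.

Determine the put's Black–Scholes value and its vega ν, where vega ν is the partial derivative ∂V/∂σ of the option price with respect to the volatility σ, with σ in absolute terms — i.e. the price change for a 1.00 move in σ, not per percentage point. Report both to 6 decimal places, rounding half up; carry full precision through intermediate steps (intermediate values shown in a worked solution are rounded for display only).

price = 22.356299
ν = 95.425148

σ√T = 0.4366·√2.3614 = 0.670917
d₁ = (ln(S/K) + (r+σ²/2)T) / (σ√T) = (ln(234.35/183.1) + (0.0572+0.4366²/2)·2.3614) / 0.670917 = (0.246783 + 0.360137) / 0.670917 = 0.904613
d₂ = d₁ − σ√T = 0.904613 − 0.670917 = 0.233696
e^{−rT} = e^{−0.0572·2.3614} = 0.873653
N(−d₁) = 0.182835,  N(−d₂) = 0.407610
Put price V = K·e^{−rT}·N(−d₂) − S·N(−d₁) = 65.203731 − 42.847432 = 22.356299
φ(d₁) = (1/√(2π))·e^{−d₁²/2} = 0.264980
ν = S·φ(d₁)·√T = 95.425148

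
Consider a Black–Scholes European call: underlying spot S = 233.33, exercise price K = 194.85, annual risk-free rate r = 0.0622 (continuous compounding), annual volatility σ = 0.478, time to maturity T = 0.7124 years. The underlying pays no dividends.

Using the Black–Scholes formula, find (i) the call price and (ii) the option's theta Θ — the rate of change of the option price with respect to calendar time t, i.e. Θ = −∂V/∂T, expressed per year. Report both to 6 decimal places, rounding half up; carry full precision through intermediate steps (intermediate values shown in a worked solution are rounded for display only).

σ√T = 0.478·√0.7124 = 0.403450
d₁ = (ln(S/K) + (r+σ²/2)T) / (σ√T) = (ln(233.33/194.85) + (0.0622+0.478²/2)·0.7124) / 0.403450 = (0.180224 + 0.125697) / 0.403450 = 0.758262
d₂ = d₁ − σ√T = 0.758262 − 0.403450 = 0.354812
e^{−rT} = e^{−0.0622·0.7124} = 0.956656
N(d₁) = 0.775853,  N(d₂) = 0.638635
Call price V = S·N(d₁) − K·e^{−rT}·N(d₂) = 181.029782 − 119.044373 = 61.985409
φ(d₁) = (1/√(2π))·e^{−d₁²/2} = 0.299267
Θ = −S·φ(d₁)·σ/(2√T) − r·K·e^{−rT}·N(d₂) = −19.772667 − 7.404560 = -27.177227

price = 61.985409
Θ = -27.177227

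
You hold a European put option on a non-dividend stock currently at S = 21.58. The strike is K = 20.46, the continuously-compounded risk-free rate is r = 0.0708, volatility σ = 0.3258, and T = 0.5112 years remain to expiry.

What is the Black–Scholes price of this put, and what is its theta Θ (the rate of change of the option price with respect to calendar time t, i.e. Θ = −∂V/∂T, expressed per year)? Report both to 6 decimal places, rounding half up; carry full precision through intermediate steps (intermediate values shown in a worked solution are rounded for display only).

σ√T = 0.3258·√0.5112 = 0.232941
d₁ = (ln(S/K) + (r+σ²/2)T) / (σ√T) = (ln(21.58/20.46) + (0.0708+0.3258²/2)·0.5112) / 0.232941 = (0.053295 + 0.063324) / 0.232941 = 0.500637
d₂ = d₁ − σ√T = 0.500637 − 0.232941 = 0.267695
e^{−rT} = e^{−0.0708·0.5112} = 0.964454
N(−d₁) = 0.308313,  N(−d₂) = 0.394467
Put price V = K·e^{−rT}·N(−d₂) − S·N(−d₁) = 7.783909 − 6.653403 = 1.130506
φ(d₁) = (1/√(2π))·e^{−d₁²/2} = 0.351953
Θ = −S·φ(d₁)·σ/(2√T) + r·K·e^{−rT}·N(−d₂) = −1.730462 + 0.551101 = -1.179361

price = 1.130506
Θ = -1.179361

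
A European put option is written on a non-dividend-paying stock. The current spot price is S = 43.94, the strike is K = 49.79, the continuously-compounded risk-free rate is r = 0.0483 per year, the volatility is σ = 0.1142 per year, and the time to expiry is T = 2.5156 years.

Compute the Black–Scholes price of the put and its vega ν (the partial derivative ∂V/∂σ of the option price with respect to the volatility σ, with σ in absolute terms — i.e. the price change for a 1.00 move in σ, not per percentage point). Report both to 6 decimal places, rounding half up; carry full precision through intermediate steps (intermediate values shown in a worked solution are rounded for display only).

σ√T = 0.1142·√2.5156 = 0.181129
d₁ = (ln(S/K) + (r+σ²/2)T) / (σ√T) = (ln(43.94/49.79) + (0.0483+0.1142²/2)·2.5156) / 0.181129 = (-0.124989 + 0.137907) / 0.181129 = 0.071320
d₂ = d₁ − σ√T = 0.071320 − 0.181129 = -0.109808
e^{−rT} = e^{−0.0483·2.5156} = 0.885588
N(−d₁) = 0.471571,  N(−d₂) = 0.543719
Put price V = K·e^{−rT}·N(−d₂) − S·N(−d₁) = 23.974443 − 20.720846 = 3.253597
φ(d₁) = (1/√(2π))·e^{−d₁²/2} = 0.397929
ν = S·φ(d₁)·√T = 27.732331

price = 3.253597
ν = 27.732331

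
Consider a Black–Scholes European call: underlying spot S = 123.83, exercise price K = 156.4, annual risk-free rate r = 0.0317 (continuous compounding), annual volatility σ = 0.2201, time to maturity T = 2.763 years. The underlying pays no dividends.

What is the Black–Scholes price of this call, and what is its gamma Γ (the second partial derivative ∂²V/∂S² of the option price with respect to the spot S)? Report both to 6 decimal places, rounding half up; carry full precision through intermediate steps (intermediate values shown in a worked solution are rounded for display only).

price = 11.159679
Γ = 0.008603

σ√T = 0.2201·√2.763 = 0.365856
d₁ = (ln(S/K) + (r+σ²/2)T) / (σ√T) = (ln(123.83/156.4) + (0.0317+0.2201²/2)·2.763) / 0.365856 = (-0.233507 + 0.154512) / 0.365856 = -0.215917
d₂ = d₁ − σ√T = -0.215917 − 0.365856 = -0.581773
e^{−rT} = e^{−0.0317·2.763} = 0.916139
N(d₁) = 0.414526,  N(d₂) = 0.280360
Call price V = S·N(d₁) − K·e^{−rT}·N(d₂) = 51.330771 − 40.171092 = 11.159679
φ(d₁) = (1/√(2π))·e^{−d₁²/2} = 0.389750
Γ = φ(d₁) / (S·σ·√T) = 0.008603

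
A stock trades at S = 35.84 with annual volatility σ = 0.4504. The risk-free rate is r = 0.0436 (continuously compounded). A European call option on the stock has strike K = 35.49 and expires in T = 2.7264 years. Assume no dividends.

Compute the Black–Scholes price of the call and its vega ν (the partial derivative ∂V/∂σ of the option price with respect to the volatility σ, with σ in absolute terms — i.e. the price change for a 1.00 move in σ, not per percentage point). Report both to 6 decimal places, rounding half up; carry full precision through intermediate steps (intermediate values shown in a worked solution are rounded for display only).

σ√T = 0.4504·√2.7264 = 0.743692
d₁ = (ln(S/K) + (r+σ²/2)T) / (σ√T) = (ln(35.84/35.49) + (0.0436+0.4504²/2)·2.7264) / 0.743692 = (0.009814 + 0.395410) / 0.743692 = 0.544881
d₂ = d₁ − σ√T = 0.544881 − 0.743692 = -0.198811
e^{−rT} = e^{−0.0436·2.7264} = 0.887922
N(d₁) = 0.707082,  N(d₂) = 0.421205
Call price V = S·N(d₁) − K·e^{−rT}·N(d₂) = 25.341829 − 13.273172 = 12.068658
φ(d₁) = (1/√(2π))·e^{−d₁²/2} = 0.343906
ν = S·φ(d₁)·√T = 20.351802

price = 12.068658
ν = 20.351802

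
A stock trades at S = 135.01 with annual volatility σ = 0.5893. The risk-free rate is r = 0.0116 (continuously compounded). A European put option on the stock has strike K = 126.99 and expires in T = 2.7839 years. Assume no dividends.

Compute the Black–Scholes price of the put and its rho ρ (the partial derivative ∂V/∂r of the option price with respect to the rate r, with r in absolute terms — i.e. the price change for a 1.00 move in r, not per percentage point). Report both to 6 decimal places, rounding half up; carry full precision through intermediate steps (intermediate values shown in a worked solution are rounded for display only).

σ√T = 0.5893·√2.7839 = 0.983248
d₁ = (ln(S/K) + (r+σ²/2)T) / (σ√T) = (ln(135.01/126.99) + (0.0116+0.5893²/2)·2.7839) / 0.983248 = (0.061241 + 0.515682) / 0.983248 = 0.586751
d₂ = d₁ − σ√T = 0.586751 − 0.983248 = -0.396497
e^{−rT} = e^{−0.0116·2.7839} = 0.968223
N(−d₁) = 0.278685,  N(−d₂) = 0.654131
Put price V = K·e^{−rT}·N(−d₂) − S·N(−d₁) = 80.428380 − 37.625304 = 42.803076
ρ = −K·T·e^{−rT}·N(−d₂) = -223.904567

price = 42.803076
ρ = -223.904567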